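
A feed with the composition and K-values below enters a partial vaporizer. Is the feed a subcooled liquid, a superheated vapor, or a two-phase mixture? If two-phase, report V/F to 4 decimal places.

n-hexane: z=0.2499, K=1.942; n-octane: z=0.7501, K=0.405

ΣzᵢKᵢ = 0.7891; Σzᵢ/Kᵢ = 1.9808.
Since ΣzᵢKᵢ < 1 the mixture is below its bubble point — single liquid phase.

subcooled liquid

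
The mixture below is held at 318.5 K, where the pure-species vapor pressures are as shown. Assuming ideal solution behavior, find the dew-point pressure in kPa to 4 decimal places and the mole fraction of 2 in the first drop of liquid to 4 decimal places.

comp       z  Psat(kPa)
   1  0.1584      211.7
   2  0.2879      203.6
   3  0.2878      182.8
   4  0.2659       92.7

Pdew = 151.3989 kPa, x_2 = 0.2141

At the dew point ψ → 1, so Σzᵢ/Kᵢ = 1 with Kᵢ = Pᵢˢᵃᵗ/P ⇒ 1/P = Σzᵢ/Pᵢˢᵃᵗ.
1/P = 0.1584/211.7 + 0.2879/203.6 + 0.2878/182.8 + 0.2659/92.7 = 0.0066051 ⇒ P = 151.3989 kPa
xᵢ = zᵢP/Pᵢˢᵃᵗ ⇒ x_2 = 0.2879·151.3989/203.6 = 0.2141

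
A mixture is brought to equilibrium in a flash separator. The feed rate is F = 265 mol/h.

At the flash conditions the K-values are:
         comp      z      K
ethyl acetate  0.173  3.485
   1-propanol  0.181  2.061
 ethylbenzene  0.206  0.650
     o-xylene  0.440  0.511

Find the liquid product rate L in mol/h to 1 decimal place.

L = 159.4 mol/h

Material balance + equilibrium reduce to Σ zᵢ(Kᵢ−1)/(1+V/F(Kᵢ−1)) = 0.
Feasibility: ΣzᵢKᵢ = 1.335, Σzᵢ/Kᵢ = 1.315 — both > 1, two phases present.
Newton–Raphson from V/F = 0.34:
  V/F = 0.340: g = 0.0342, g' = -0.608 → V/F = 0.396
  V/F = 0.396: g = 0.0012, g' = -0.568 → V/F = 0.398
Converged at V/F = 0.398.
Then V = V/F·F = 0.3984·265 = 105.6 mol/h and L = F − V = 159.4 mol/h.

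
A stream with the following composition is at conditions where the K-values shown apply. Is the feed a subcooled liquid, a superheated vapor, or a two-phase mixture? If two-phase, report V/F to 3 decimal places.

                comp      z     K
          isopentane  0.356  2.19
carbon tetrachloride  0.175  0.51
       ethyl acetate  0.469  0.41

two-phase, V/F = 0.091

ΣzᵢKᵢ = 1.061; Σzᵢ/Kᵢ = 1.650.
Both exceed 1, so a two-phase solution exists.
Let ψ = V/F and solve Σ zᵢ(Kᵢ−1)/(1+ψ(Kᵢ−1)) = 0.
Newton iteration, ψ⁰ = 0.49:
  ψ = 0.490: g = -0.2345, g' = -0.597 → ψ = 0.097
  ψ = 0.097: g = -0.0039, g' = -0.635 → ψ = 0.091
Converged at ψ = 0.091.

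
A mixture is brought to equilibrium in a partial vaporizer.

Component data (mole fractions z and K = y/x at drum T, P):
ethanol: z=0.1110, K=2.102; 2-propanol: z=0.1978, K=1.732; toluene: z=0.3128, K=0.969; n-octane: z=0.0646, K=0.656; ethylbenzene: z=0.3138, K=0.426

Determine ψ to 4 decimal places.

ψ = 0.1663

Material balance + equilibrium reduce to Σ zᵢ(Kᵢ−1)/(1+ψ(Kᵢ−1)) = 0.
Check two-phase: ΣzᵢKᵢ = 1.0551 > 1 and Σzᵢ/Kᵢ = 1.3249 > 1, so g(0) = 0.0551 > 0 and g(1) = -0.3249 < 0.
Newton iteration, ψ⁰ = 0.5:
  ψ = 0.5000: g = -0.10445, g' = -0.3277 → ψ = 0.1812
  ψ = 0.1812: g = -0.00470, g' = -0.3141 → ψ = 0.1663
Converged at ψ = 0.1663.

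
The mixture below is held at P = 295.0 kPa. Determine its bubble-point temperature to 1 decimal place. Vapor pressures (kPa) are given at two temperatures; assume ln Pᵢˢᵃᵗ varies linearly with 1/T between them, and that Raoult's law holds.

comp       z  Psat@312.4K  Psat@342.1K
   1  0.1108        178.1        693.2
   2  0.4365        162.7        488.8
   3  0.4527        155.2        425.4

Bubble-point temperature: ΣzᵢPᵢˢᵃᵗ(T) = P. Interpolate ln Pᵢˢᵃᵗ = aᵢ + bᵢ/T.
  T = 312.4 K: ΣzᵢPᵢˢᵃᵗ = 161.01 kPa
  T = 342.1 K: ΣzᵢPᵢˢᵃᵗ = 482.75 kPa
  T = 327.2 K: ΣzᵢPᵢˢᵃᵗ = 284.84 kPa
  T = 334.6 K: ΣzᵢPᵢˢᵃᵗ = 372.20 kPa
  T = 330.9 K: ΣzᵢPᵢˢᵃᵗ = 326.06 kPa
  T = 329.0 K: ΣzᵢPᵢˢᵃᵗ = 304.31 kPa
  T = 328.1 K: ΣzᵢPᵢˢᵃᵗ = 294.44 kPa
Interpolating between 328.1 K and 329.0 K gives T ≈ 328.2 K.

T = 328.2 K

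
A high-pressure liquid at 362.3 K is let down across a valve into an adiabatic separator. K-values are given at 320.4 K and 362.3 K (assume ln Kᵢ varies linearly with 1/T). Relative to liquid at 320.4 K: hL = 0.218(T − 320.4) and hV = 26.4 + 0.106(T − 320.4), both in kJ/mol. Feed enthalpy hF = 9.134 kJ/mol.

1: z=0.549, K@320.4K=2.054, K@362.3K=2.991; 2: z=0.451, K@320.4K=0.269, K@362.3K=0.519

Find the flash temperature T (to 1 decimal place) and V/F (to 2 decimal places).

T = 321.5 K, V/F = 0.34

Adiabatic flash: solve Rachford–Rice at each trial T, then check hF = ψ·hV(T) + (1−ψ)·hL(T).
  T = 320.4 K: K = (2.054, 0.269), RR gives ψ = 0.323, H_out = 8.531 kJ/mol
  T = 362.3 K: K = (2.991, 0.519), RR gives ψ = 0.915, H_out = 28.993 kJ/mol
  T = 341.4 K: K = (2.508, 0.382), RR gives ψ = 0.589, H_out = 18.736 kJ/mol
  T = 330.9 K: K = (2.277, 0.322), RR gives ψ = 0.457, H_out = 13.811 kJ/mol
  T = 325.6 K: K = (2.163, 0.295), RR gives ψ = 0.391, H_out = 11.217 kJ/mol
  T = 323.0 K: K = (2.108, 0.282), RR gives ψ = 0.357, H_out = 9.896 kJ/mol
  T = 321.7 K: K = (2.081, 0.275), RR gives ψ = 0.340, H_out = 9.219 kJ/mol
Linear interpolation between T = 320.4 (H_out = 8.531) and T = 321.7 (H_out = 9.219) on hF = 9.134 gives T ≈ 321.5 K, at which ψ = 0.34.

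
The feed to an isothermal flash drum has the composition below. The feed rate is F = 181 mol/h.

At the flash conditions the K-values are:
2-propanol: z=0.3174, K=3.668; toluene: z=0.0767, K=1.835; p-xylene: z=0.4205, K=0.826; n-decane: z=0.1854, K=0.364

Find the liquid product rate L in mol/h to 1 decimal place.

Rachford–Rice: g(β) = Σ zᵢ(Kᵢ−1)/(1+β(Kᵢ−1)) = 0.
g(0) = ΣzᵢKᵢ − 1 = 0.7198 and g(1) = 1 − Σzᵢ/Kᵢ = -0.1468, so a root lies in (0, 1).
Newton–Raphson from β = 0.57:
  β = 0.5700: g = 0.11314, g' = -0.5803 → β = 0.7650
  β = 0.7650: g = 0.00353, g' = -0.5656 → β = 0.7712
Converged at β = 0.7712.
Then V = β·F = 0.7712·181 = 139.6 mol/h and L = F − V = 41.4 mol/h.

L = 41.4 mol/h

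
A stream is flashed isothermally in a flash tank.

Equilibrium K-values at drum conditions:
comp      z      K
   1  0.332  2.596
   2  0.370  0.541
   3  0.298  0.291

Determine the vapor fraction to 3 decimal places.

Material balance + equilibrium reduce to Σ zᵢ(Kᵢ−1)/(1+ψ(Kᵢ−1)) = 0.
Feasibility: ΣzᵢKᵢ = 1.149, Σzᵢ/Kᵢ = 1.836 — both > 1, two phases present.
Newton–Raphson from ψ = 0.6:
  ψ = 0.600: g = -0.3314, g' = -0.823 → ψ = 0.197
  ψ = 0.197: g = -0.0294, g' = -0.786 → ψ = 0.160
  ψ = 0.160: g = 0.0006, g' = -0.818 → ψ = 0.161
Converged at ψ = 0.161.

ψ = 0.161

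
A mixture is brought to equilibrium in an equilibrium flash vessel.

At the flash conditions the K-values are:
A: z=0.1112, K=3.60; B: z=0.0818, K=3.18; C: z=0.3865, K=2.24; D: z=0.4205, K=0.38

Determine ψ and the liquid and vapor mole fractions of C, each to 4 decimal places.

ψ = 0.6623, x_C = 0.2122, y_C = 0.4754

Let ψ = V/F and solve Σ zᵢ(Kᵢ−1)/(1+ψ(Kᵢ−1)) = 0.
g(0) = ΣzᵢKᵢ − 1 = 0.6860 and g(1) = 1 − Σzᵢ/Kᵢ = -0.3357, so a root lies in (0, 1).
Iterate (Newton) starting at ψ = 0.5:
  ψ = 0.5000: g = 0.12903, g' = -0.7971 → ψ = 0.6619
  ψ = 0.6619: g = 0.00033, g' = -0.8109 → ψ = 0.6623
Converged at ψ = 0.6623.
Compositions from xᵢ = zᵢ/(1+ψ(Kᵢ−1)), yᵢ = Kᵢxᵢ:
  A: x = 0.0409, y = 0.1471
  B: x = 0.0335, y = 0.1064
  C: x = 0.2122, y = 0.4754
  D: x = 0.7135, y = 0.2711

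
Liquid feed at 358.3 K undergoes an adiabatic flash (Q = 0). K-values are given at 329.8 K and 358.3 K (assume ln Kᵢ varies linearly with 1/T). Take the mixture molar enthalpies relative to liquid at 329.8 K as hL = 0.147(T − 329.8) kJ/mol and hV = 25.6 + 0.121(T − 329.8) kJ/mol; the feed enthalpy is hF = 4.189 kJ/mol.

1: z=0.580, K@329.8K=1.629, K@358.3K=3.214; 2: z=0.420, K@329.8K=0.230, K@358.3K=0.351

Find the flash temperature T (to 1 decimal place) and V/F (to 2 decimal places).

T = 331.3 K, V/F = 0.15

Adiabatic flash: solve Rachford–Rice at each trial T, then check hF = ψ·hV(T) + (1−ψ)·hL(T).
  T = 329.8 K: K = (1.629, 0.230), RR gives ψ = 0.086, H_out = 2.189 kJ/mol
  T = 358.3 K: K = (3.214, 0.351), RR gives ψ = 0.704, H_out = 21.690 kJ/mol
  T = 344.1 K: K = (2.323, 0.287), RR gives ψ = 0.496, H_out = 14.613 kJ/mol
  T = 337.0 K: K = (1.955, 0.258), RR gives ψ = 0.342, H_out = 9.740 kJ/mol
  T = 333.4 K: K = (1.786, 0.244), RR gives ψ = 0.233, H_out = 6.465 kJ/mol
  T = 331.6 K: K = (1.706, 0.237), RR gives ψ = 0.165, H_out = 4.488 kJ/mol
  T = 330.7 K: K = (1.667, 0.233), RR gives ψ = 0.127, H_out = 3.384 kJ/mol
  T = 331.1 K: K = (1.685, 0.235), RR gives ψ = 0.144, H_out = 3.885 kJ/mol
  T = 331.4 K: K = (1.698, 0.236), RR gives ψ = 0.157, H_out = 4.250 kJ/mol
Linear interpolation between T = 331.1 (H_out = 3.885) and T = 331.4 (H_out = 4.250) on hF = 4.189 gives T ≈ 331.3 K, at which ψ = 0.15.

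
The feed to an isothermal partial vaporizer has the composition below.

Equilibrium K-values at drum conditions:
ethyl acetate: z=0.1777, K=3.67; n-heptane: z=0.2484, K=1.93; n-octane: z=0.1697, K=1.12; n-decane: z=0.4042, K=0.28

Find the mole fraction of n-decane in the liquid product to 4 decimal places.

x_n-decane = 0.5737

Rachford–Rice: g(ψ) = Σ zᵢ(Kᵢ−1)/(1+ψ(Kᵢ−1)) = 0.
Check two-phase: ΣzᵢKᵢ = 1.4348 > 1 and Σzᵢ/Kᵢ = 1.7722 > 1, so g(0) = 0.4348 > 0 and g(1) = -0.7722 < 0.
Newton iteration, ψ⁰ = 0.58:
  ψ = 0.5800: g = -0.14443, g' = -0.9056 → ψ = 0.4205
  ψ = 0.4205: g = -0.00844, g' = -0.8254 → ψ = 0.4103
Converged at ψ = 0.4103.
Compositions from xᵢ = zᵢ/(1+ψ(Kᵢ−1)), yᵢ = Kᵢxᵢ:
  ethyl acetate: x = 0.0848, y = 0.3112
  n-heptane: x = 0.1798, y = 0.3470
  n-octane: x = 0.1617, y = 0.1811
  n-decane: x = 0.5737, y = 0.1606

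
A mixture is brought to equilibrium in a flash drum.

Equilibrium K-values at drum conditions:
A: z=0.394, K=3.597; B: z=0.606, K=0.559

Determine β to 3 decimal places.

Material balance + equilibrium reduce to Σ zᵢ(Kᵢ−1)/(1+β(Kᵢ−1)) = 0.
Feasibility: ΣzᵢKᵢ = 1.756, Σzᵢ/Kᵢ = 1.194 — both > 1, two phases present.
Binary case is linear: z₁(K₁−1)(1+β(K₂−1)) + z₂(K₂−1)(1+β(K₁−1)) = 0
⇒ β = [z₁(K₁−1)+z₂(K₂−1)] / [−(K₁−1)(K₂−1)] = 0.7560/1.1453 = 0.660

β = 0.660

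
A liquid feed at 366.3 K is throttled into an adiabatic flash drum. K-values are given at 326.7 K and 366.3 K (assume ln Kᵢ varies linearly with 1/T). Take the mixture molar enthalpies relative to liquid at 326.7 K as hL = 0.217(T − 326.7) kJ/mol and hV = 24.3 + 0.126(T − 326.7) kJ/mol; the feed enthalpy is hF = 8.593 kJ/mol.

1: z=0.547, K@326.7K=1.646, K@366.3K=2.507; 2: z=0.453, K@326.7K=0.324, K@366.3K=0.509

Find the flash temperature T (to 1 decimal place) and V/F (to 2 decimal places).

Adiabatic flash: solve Rachford–Rice at each trial T, then check hF = ψ·hV(T) + (1−ψ)·hL(T).
  T = 326.7 K: K = (1.646, 0.324), RR gives ψ = 0.108, H_out = 2.623 kJ/mol
  T = 366.3 K: K = (2.507, 0.509), RR gives ψ = 0.813, H_out = 25.429 kJ/mol
  T = 346.5 K: K = (2.056, 0.411), RR gives ψ = 0.500, H_out = 15.552 kJ/mol
  T = 336.6 K: K = (1.846, 0.366), RR gives ψ = 0.328, H_out = 9.813 kJ/mol
  T = 331.6 K: K = (1.743, 0.345), RR gives ψ = 0.225, H_out = 6.438 kJ/mol
  T = 334.1 K: K = (1.794, 0.355), RR gives ψ = 0.278, H_out = 8.179 kJ/mol
  T = 335.4 K: K = (1.821, 0.361), RR gives ψ = 0.304, H_out = 9.041 kJ/mol
Linear interpolation between T = 334.1 (H_out = 8.179) and T = 335.4 (H_out = 9.041) on hF = 8.593 gives T ≈ 334.7 K, at which ψ = 0.29.

T = 334.7 K, V/F = 0.29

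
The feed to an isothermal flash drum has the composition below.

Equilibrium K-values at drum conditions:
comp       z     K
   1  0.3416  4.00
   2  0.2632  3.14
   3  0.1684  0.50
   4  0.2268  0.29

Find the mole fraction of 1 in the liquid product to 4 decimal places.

x_1 = 0.1008

Material balance + equilibrium reduce to Σ zᵢ(Kᵢ−1)/(1+ψ(Kᵢ−1)) = 0.
g(0) = ΣzᵢKᵢ − 1 = 1.3428 and g(1) = 1 − Σzᵢ/Kᵢ = -0.2881, so a root lies in (0, 1).
Iterate (Newton) starting at ψ = 0.37:
  ψ = 0.3700: g = 0.47832, g' = -1.3397 → ψ = 0.7270
  ψ = 0.7270: g = 0.07740, g' = -1.0807 → ψ = 0.7987
  ψ = 0.7987: g = -0.00243, g' = -1.1574 → ψ = 0.7966
Converged at ψ = 0.7966.
Compositions from xᵢ = zᵢ/(1+ψ(Kᵢ−1)), yᵢ = Kᵢxᵢ:
  1: x = 0.1008, y = 0.4031
  2: x = 0.0973, y = 0.3056
  3: x = 0.2799, y = 0.1399
  4: x = 0.5220, y = 0.1514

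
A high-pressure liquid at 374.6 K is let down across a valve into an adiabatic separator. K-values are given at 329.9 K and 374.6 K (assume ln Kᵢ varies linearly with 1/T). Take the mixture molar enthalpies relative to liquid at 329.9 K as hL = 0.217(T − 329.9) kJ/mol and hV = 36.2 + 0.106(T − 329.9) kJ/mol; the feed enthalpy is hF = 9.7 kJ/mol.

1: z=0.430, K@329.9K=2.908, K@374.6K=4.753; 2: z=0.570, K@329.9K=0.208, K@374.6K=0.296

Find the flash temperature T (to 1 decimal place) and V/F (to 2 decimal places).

T = 331.9 K, V/F = 0.26

Adiabatic flash: solve Rachford–Rice at each trial T, then check hF = ψ·hV(T) + (1−ψ)·hL(T).
  T = 329.9 K: K = (2.908, 0.208), RR gives ψ = 0.244, H_out = 8.840 kJ/mol
  T = 374.6 K: K = (4.753, 0.296), RR gives ψ = 0.459, H_out = 24.036 kJ/mol
  T = 352.2 K: K = (3.774, 0.251), RR gives ψ = 0.368, H_out = 17.266 kJ/mol
  T = 341.0 K: K = (3.325, 0.229), RR gives ψ = 0.313, H_out = 13.339 kJ/mol
  T = 335.4 K: K = (3.111, 0.218), RR gives ψ = 0.280, H_out = 11.162 kJ/mol
  T = 332.6 K: K = (3.007, 0.213), RR gives ψ = 0.262, H_out = 10.006 kJ/mol
  T = 331.2 K: K = (2.955, 0.210), RR gives ψ = 0.253, H_out = 9.408 kJ/mol
Linear interpolation between T = 331.2 (H_out = 9.408) and T = 332.6 (H_out = 10.006) on hF = 9.7 gives T ≈ 331.9 K, at which ψ = 0.26.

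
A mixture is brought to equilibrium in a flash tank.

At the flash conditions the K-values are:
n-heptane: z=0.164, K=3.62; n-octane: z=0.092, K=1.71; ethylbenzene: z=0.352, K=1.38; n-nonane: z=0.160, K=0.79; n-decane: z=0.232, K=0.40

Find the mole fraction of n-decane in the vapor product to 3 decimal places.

y_n-decane = 0.168

Newton iteration, ψ⁰ = 0.52:
  ψ = 0.520: g = 0.1012, g' = -0.447 → ψ = 0.746
  ψ = 0.746: g = 0.0004, g' = -0.463 → ψ = 0.747
Converged at ψ = 0.747.
Compositions from xᵢ = zᵢ/(1+ψ(Kᵢ−1)), yᵢ = Kᵢxᵢ:
  n-heptane: x = 0.055, y = 0.201
  n-octane: x = 0.060, y = 0.103
  ethylbenzene: x = 0.274, y = 0.378
  n-nonane: x = 0.190, y = 0.150
  n-decane: x = 0.420, y = 0.168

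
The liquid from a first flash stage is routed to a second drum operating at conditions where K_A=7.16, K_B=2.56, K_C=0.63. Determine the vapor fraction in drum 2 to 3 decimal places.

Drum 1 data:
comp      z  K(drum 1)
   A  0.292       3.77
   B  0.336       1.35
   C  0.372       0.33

Drum 1:
Let ψ₁ = V/F and solve Σ zᵢ(Kᵢ−1)/(1+ψ₁(Kᵢ−1)) = 0.
Check two-phase: ΣzᵢKᵢ = 1.677 > 1 and Σzᵢ/Kᵢ = 1.454 > 1, so g(0) = 0.677 > 0 and g(1) = -0.454 < 0.
Iterate (Newton) starting at ψ₁ = 0.6:
  ψ₁ = 0.600: g = -0.0158, g' = -0.811 → ψ₁ = 0.581
Converged at ψ₁ = 0.581.
Drum-1 compositions:
  A: x = 0.112, y = 0.422
  B: x = 0.279, y = 0.377
  C: x = 0.609, y = 0.201
Drum-2 feed = drum-1 liquid: z₂ = (0.1120, 0.2793, 0.6088).
Drum 2:
Material balance + equilibrium reduce to Σ zᵢ(Kᵢ−1)/(1+ψ₂(Kᵢ−1)) = 0.
Check two-phase: ΣzᵢKᵢ = 1.900 > 1 and Σzᵢ/Kᵢ = 1.091 > 1, so g(0) = 0.900 > 0 and g(1) = -0.091 < 0.
Iterate (Newton) starting at ψ₂ = 0.33:
  ψ₂ = 0.330: g = 0.2584, g' = -0.866 → ψ₂ = 0.628
  ψ₂ = 0.628: g = 0.0681, g' = -0.494 → ψ₂ = 0.766
  ψ₂ = 0.766: g = 0.0046, g' = -0.433 → ψ₂ = 0.777
Converged at ψ₂ = 0.777.
  A: x = 0.019, y = 0.139
  B: x = 0.126, y = 0.323
  C: x = 0.854, y = 0.538

V/F (drum 2) = 0.777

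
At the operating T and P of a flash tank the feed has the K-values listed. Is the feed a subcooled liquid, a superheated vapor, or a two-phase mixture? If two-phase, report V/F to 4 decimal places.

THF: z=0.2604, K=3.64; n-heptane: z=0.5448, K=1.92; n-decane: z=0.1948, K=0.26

two-phase, V/F = 0.9348

ΣzᵢKᵢ = 2.0445; Σzᵢ/Kᵢ = 1.1045.
Both exceed 1, so a two-phase solution exists.
Let ψ = V/F and solve Σ zᵢ(Kᵢ−1)/(1+ψ(Kᵢ−1)) = 0.
Iterate (Newton) starting at ψ = 0.45:
  ψ = 0.4500: g = 0.45254, g' = -0.8495 → ψ = 0.9827
  ψ = 0.9827: g = -0.07394, g' = -1.7011 → ψ = 0.9392
  ψ = 0.9392: g = -0.00625, g' = -1.4296 → ψ = 0.9349
  ψ = 0.9349: g = -0.00005, g' = -1.4072 → ψ = 0.9348
Converged at ψ = 0.9348.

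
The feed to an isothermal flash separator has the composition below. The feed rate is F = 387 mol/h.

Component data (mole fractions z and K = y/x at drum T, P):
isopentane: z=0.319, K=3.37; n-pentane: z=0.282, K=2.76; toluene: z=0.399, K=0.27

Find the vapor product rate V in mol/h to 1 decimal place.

V = 243.6 mol/h

Rachford–Rice: g(ψ) = Σ zᵢ(Kᵢ−1)/(1+ψ(Kᵢ−1)) = 0.
Check two-phase: ΣzᵢKᵢ = 1.961 > 1 and Σzᵢ/Kᵢ = 1.675 > 1, so g(0) = 0.961 > 0 and g(1) = -0.675 < 0.
Iterate (Newton) starting at ψ = 0.41:
  ψ = 0.410: g = 0.2560, g' = -1.189 → ψ = 0.625
  ψ = 0.625: g = 0.0049, g' = -1.209 → ψ = 0.629
Converged at ψ = 0.629.
Then V = ψ·F = 0.6294·387 = 243.6 mol/h and L = F − V = 143.4 mol/h.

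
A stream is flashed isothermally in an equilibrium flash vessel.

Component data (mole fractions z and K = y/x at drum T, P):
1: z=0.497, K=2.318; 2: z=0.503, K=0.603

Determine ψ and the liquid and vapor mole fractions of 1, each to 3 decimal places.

ψ = 0.870, x_1 = 0.231, y_1 = 0.537

Material balance + equilibrium reduce to Σ zᵢ(Kᵢ−1)/(1+ψ(Kᵢ−1)) = 0.
Check two-phase: ΣzᵢKᵢ = 1.455 > 1 and Σzᵢ/Kᵢ = 1.049 > 1, so g(0) = 0.455 > 0 and g(1) = -0.049 < 0.
Newton iteration, ψ⁰ = 0.5:
  ψ = 0.500: g = 0.1457, g' = -0.437 → ψ = 0.833
  ψ = 0.833: g = 0.0138, g' = -0.373 → ψ = 0.870
Converged at ψ = 0.870.
Compositions from xᵢ = zᵢ/(1+ψ(Kᵢ−1)), yᵢ = Kᵢxᵢ:
  1: x = 0.231, y = 0.537
  2: x = 0.769, y = 0.463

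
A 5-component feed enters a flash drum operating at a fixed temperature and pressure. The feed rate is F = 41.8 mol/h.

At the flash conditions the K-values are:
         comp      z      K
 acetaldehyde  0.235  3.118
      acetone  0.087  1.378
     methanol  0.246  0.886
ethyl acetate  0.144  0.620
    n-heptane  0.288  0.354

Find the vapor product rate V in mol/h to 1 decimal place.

V = 13.4 mol/h

Material balance + equilibrium reduce to Σ zᵢ(Kᵢ−1)/(1+ψ(Kᵢ−1)) = 0.
g(0) = ΣzᵢKᵢ − 1 = 0.262 and g(1) = 1 − Σzᵢ/Kᵢ = -0.462, so a root lies in (0, 1).
Newton–Raphson from ψ = 0.51:
  ψ = 0.510: g = -0.1083, g' = -0.555 → ψ = 0.315
  ψ = 0.315: g = 0.0031, g' = -0.609 → ψ = 0.320
Converged at ψ = 0.320.
Then V = ψ·F = 0.3201·41.8 = 13.4 mol/h and L = F − V = 28.4 mol/h.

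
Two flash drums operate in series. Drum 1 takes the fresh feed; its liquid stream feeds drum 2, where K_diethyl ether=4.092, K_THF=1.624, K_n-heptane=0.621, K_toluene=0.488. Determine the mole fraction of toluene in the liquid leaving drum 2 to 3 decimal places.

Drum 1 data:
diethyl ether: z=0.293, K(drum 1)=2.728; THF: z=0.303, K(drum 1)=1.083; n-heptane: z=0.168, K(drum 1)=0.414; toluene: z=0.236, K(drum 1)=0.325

Drum 1:
Let ψ₁ = V/F and solve Σ zᵢ(Kᵢ−1)/(1+ψ₁(Kᵢ−1)) = 0.
Check two-phase: ΣzᵢKᵢ = 1.274 > 1 and Σzᵢ/Kᵢ = 1.519 > 1, so g(0) = 0.274 > 0 and g(1) = -0.519 < 0.
Iterate (Newton) starting at ψ₁ = 0.66:
  ψ₁ = 0.660: g = -0.1874, g' = -0.696 → ψ₁ = 0.391
  ψ₁ = 0.391: g = -0.0174, g' = -0.609 → ψ₁ = 0.362
Converged at ψ₁ = 0.362.
Drum-1 compositions:
  diethyl ether: x = 0.180, y = 0.492
  THF: x = 0.294, y = 0.319
  n-heptane: x = 0.213, y = 0.088
  toluene: x = 0.312, y = 0.102
Drum-2 feed = drum-1 liquid: z₂ = (0.1802, 0.2942, 0.2133, 0.3124).
Drum 2:
Iterate (Newton) starting at ψ₂ = 0.5:
  ψ₂ = 0.500: g = 0.0441, g' = -0.527 → ψ₂ = 0.584
  ψ₂ = 0.584: g = 0.0013, g' = -0.498 → ψ₂ = 0.586
Converged at ψ₂ = 0.586.
  diethyl ether: x = 0.064, y = 0.262
  THF: x = 0.215, y = 0.350
  n-heptane: x = 0.274, y = 0.170
  toluene: x = 0.446, y = 0.218

x_toluene (drum 2) = 0.446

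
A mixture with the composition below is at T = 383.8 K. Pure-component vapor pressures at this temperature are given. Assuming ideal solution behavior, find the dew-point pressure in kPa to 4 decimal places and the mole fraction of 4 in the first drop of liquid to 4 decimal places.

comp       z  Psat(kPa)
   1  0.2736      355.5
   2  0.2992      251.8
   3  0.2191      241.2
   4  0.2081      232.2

At the dew point ψ → 1, so Σzᵢ/Kᵢ = 1 with Kᵢ = Pᵢˢᵃᵗ/P ⇒ 1/P = Σzᵢ/Pᵢˢᵃᵗ.
1/P = 0.2736/355.5 + 0.2992/251.8 + 0.2191/241.2 + 0.2081/232.2 = 0.0037624 ⇒ P = 265.7843 kPa
xᵢ = zᵢP/Pᵢˢᵃᵗ ⇒ x_4 = 0.2081·265.7843/232.2 = 0.2382

Pdew = 265.7843 kPa, x_4 = 0.2382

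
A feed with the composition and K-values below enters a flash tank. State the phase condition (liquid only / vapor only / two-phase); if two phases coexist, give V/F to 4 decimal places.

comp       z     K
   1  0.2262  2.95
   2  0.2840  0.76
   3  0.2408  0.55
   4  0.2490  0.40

two-phase, V/F = 0.1361

ΣzᵢKᵢ = 1.1152; Σzᵢ/Kᵢ = 1.5107.
Both exceed 1, so a two-phase solution exists.
Rachford–Rice: g(ψ) = Σ zᵢ(Kᵢ−1)/(1+ψ(Kᵢ−1)) = 0.
Iterate (Newton) starting at ψ = 0.49:
  ψ = 0.4900: g = -0.20231, g' = -0.5060 → ψ = 0.0902
  ψ = 0.0902: g = 0.03454, g' = -0.7923 → ψ = 0.1338
  ψ = 0.1338: g = 0.00165, g' = -0.7196 → ψ = 0.1361
Converged at ψ = 0.1361.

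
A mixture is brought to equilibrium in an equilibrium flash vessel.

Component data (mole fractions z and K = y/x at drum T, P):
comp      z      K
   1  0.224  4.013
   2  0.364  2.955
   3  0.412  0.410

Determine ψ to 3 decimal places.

Material balance + equilibrium reduce to Σ zᵢ(Kᵢ−1)/(1+ψ(Kᵢ−1)) = 0.
g(0) = ΣzᵢKᵢ − 1 = 1.143 and g(1) = 1 − Σzᵢ/Kᵢ = -0.184, so a root lies in (0, 1).
Newton–Raphson from ψ = 0.5:
  ψ = 0.500: g = 0.2843, g' = -0.968 → ψ = 0.794
  ψ = 0.794: g = 0.0207, g' = -0.898 → ψ = 0.817
Converged at ψ = 0.817.

ψ = 0.817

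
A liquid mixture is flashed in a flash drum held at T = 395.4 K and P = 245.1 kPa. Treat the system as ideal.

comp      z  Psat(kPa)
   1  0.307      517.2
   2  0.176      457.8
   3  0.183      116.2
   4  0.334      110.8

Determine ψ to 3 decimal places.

ψ = 0.386

Raoult's law: Kᵢ = Pᵢˢᵃᵗ/P = Pᵢˢᵃᵗ/245.1.
  K_1 = 517.2/245.1 = 2.11016, K_2 = 457.8/245.1 = 1.86781, K_3 = 116.2/245.1 = 0.47409, K_4 = 110.8/245.1 = 0.45206
Newton–Raphson from ψ = 0.31:
  ψ = 0.310: g = 0.0385, g' = -0.509 → ψ = 0.385
  ψ = 0.385: g = 0.0004, g' = -0.501 → ψ = 0.386
Converged at ψ = 0.386.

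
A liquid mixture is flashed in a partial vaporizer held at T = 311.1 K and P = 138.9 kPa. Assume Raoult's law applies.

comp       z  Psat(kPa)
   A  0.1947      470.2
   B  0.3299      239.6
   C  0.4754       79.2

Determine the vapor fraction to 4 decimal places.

Raoult's law: Kᵢ = Pᵢˢᵃᵗ/P = Pᵢˢᵃᵗ/138.9.
  K_A = 470.2/138.9 = 3.385169, K_B = 239.6/138.9 = 1.724982, K_C = 79.2/138.9 = 0.570194
Material balance + equilibrium reduce to Σ zᵢ(Kᵢ−1)/(1+ψ(Kᵢ−1)) = 0.
Feasibility: ΣzᵢKᵢ = 1.4992, Σzᵢ/Kᵢ = 1.0825 — both > 1, two phases present.
Iterate (Newton) starting at ψ = 0.5:
  ψ = 0.5000: g = 0.12708, g' = -0.4663 → ψ = 0.7725
  ψ = 0.7725: g = 0.01077, g' = -0.4052 → ψ = 0.7991
  ψ = 0.7991: g = 0.00001, g' = -0.4044 → ψ = 0.7992
Converged at ψ = 0.7992.

ψ = 0.7992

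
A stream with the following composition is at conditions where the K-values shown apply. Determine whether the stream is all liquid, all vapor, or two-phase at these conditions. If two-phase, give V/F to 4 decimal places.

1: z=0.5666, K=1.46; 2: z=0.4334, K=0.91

all vapor

ΣzᵢKᵢ = 1.2216; Σzᵢ/Kᵢ = 0.8643.
Since Σzᵢ/Kᵢ < 1 the mixture is above its dew point — single vapor phase.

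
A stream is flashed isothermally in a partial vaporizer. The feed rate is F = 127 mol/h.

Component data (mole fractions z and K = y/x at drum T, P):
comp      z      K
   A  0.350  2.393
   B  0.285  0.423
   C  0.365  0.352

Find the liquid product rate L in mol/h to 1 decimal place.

Material balance + equilibrium reduce to Σ zᵢ(Kᵢ−1)/(1+ψ(Kᵢ−1)) = 0.
Check two-phase: ΣzᵢKᵢ = 1.087 > 1 and Σzᵢ/Kᵢ = 1.857 > 1, so g(0) = 0.087 > 0 and g(1) = -0.857 < 0.
Iterate (Newton) starting at ψ = 0.5:
  ψ = 0.500: g = -0.2936, g' = -0.759 → ψ = 0.113
  ψ = 0.113: g = -0.0099, g' = -0.794 → ψ = 0.101
Converged at ψ = 0.101.
Then V = ψ·F = 0.1006·127 = 12.8 mol/h and L = F − V = 114.2 mol/h.

L = 114.2 mol/h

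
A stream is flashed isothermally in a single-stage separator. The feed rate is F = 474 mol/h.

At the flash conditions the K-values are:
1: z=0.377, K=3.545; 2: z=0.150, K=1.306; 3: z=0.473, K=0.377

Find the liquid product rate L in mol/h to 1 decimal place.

L = 218.4 mol/h

Newton iteration, V/F⁰ = 0.5:
  V/F = 0.500: g = 0.0340, g' = -0.871 → V/F = 0.539
Converged at V/F = 0.539.
Then V = V/F·F = 0.5393·474 = 255.6 mol/h and L = F − V = 218.4 mol/h.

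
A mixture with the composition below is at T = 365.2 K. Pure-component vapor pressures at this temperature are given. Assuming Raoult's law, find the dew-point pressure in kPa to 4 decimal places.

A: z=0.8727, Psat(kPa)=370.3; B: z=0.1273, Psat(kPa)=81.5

At the dew point ψ → 1, so Σzᵢ/Kᵢ = 1 with Kᵢ = Pᵢˢᵃᵗ/P ⇒ 1/P = Σzᵢ/Pᵢˢᵃᵗ.
1/P = 0.8727/370.3 + 0.1273/81.5 = 0.0039187 ⇒ P = 255.1866 kPa

Pdew = 255.1866 kPa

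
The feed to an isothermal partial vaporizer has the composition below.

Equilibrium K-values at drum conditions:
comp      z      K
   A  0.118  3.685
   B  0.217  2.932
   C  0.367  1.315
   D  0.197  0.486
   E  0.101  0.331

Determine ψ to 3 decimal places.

Material balance + equilibrium reduce to Σ zᵢ(Kᵢ−1)/(1+ψ(Kᵢ−1)) = 0.
Check two-phase: ΣzᵢKᵢ = 1.683 > 1 and Σzᵢ/Kᵢ = 1.096 > 1, so g(0) = 0.683 > 0 and g(1) = -0.096 < 0.
Iterate (Newton) starting at ψ = 0.5:
  ψ = 0.500: g = 0.2106, g' = -0.588 → ψ = 0.858
  ψ = 0.858: g = 0.0049, g' = -0.631 → ψ = 0.866
Converged at ψ = 0.866.

ψ = 0.866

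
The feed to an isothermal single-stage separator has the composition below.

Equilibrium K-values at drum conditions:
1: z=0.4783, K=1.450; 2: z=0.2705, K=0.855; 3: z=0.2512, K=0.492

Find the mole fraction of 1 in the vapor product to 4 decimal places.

y_1 = 0.6138

Let ψ = V/F and solve Σ zᵢ(Kᵢ−1)/(1+ψ(Kᵢ−1)) = 0.
g(0) = ΣzᵢKᵢ − 1 = 0.0484 and g(1) = 1 − Σzᵢ/Kᵢ = -0.1568, so a root lies in (0, 1).
Newton–Raphson from ψ = 0.5:
  ψ = 0.5000: g = -0.03764, g' = -0.1876 → ψ = 0.2994
  ψ = 0.2994: g = -0.00182, g' = -0.1716 → ψ = 0.2888
Converged at ψ = 0.2888.
Compositions from xᵢ = zᵢ/(1+ψ(Kᵢ−1)), yᵢ = Kᵢxᵢ:
  1: x = 0.4233, y = 0.6138
  2: x = 0.2823, y = 0.2414
  3: x = 0.2944, y = 0.1448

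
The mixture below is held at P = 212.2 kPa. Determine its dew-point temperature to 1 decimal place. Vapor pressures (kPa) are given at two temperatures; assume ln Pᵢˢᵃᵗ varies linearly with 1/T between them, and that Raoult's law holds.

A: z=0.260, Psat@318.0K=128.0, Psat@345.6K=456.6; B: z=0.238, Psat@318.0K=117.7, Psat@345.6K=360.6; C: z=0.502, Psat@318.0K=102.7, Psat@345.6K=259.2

T = 334.4 K

Dew-point temperature: Σzᵢ·P/Pᵢˢᵃᵗ(T) = 1. Interpolate ln Pᵢˢᵃᵗ = aᵢ + bᵢ/T.
  T = 318.0 K: ΣzᵢP/Pᵢˢᵃᵗ = 1.8974
  T = 345.6 K: ΣzᵢP/Pᵢˢᵃᵗ = 0.6719
  T = 331.8 K: ΣzᵢP/Pᵢˢᵃᵗ = 1.1022
  T = 338.7 K: ΣzᵢP/Pᵢˢᵃᵗ = 0.8557
  T = 335.2 K: ΣzᵢP/Pᵢˢᵃᵗ = 0.9716
  T = 333.5 K: ΣzᵢP/Pᵢˢᵃᵗ = 1.0345
Interpolating between 333.5 K and 335.2 K gives T ≈ 334.4 K.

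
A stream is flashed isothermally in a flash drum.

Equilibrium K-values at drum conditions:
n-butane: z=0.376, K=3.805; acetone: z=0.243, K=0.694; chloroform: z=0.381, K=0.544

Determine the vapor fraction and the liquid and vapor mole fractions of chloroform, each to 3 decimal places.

ψ = 0.711, x_chloroform = 0.564, y_chloroform = 0.307

Newton–Raphson from ψ = 0.5:
  ψ = 0.500: g = 0.1262, g' = -0.677 → ψ = 0.686
  ψ = 0.686: g = 0.0136, g' = -0.550 → ψ = 0.711
Converged at ψ = 0.711.
Compositions from xᵢ = zᵢ/(1+ψ(Kᵢ−1)), yᵢ = Kᵢxᵢ:
  n-butane: x = 0.126, y = 0.478
  acetone: x = 0.311, y = 0.216
  chloroform: x = 0.564, y = 0.307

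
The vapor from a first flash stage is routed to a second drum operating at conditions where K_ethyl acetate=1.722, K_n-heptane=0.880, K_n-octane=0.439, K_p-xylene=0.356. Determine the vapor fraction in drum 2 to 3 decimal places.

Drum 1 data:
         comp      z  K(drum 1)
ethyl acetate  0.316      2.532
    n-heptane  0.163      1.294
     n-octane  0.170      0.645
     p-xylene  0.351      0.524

V/F (drum 2) = 0.142

Drum 1:
Rachford–Rice: g(ψ₁) = Σ zᵢ(Kᵢ−1)/(1+ψ₁(Kᵢ−1)) = 0.
g(0) = ΣzᵢKᵢ − 1 = 0.305 and g(1) = 1 − Σzᵢ/Kᵢ = -0.184, so a root lies in (0, 1).
Newton iteration, ψ₁⁰ = 0.5:
  ψ₁ = 0.500: g = 0.0233, g' = -0.417 → ψ₁ = 0.556
  ψ₁ = 0.556: g = 0.0003, g' = -0.407 → ψ₁ = 0.557
Converged at ψ₁ = 0.557.
Drum-1 compositions:
  ethyl acetate: x = 0.171, y = 0.432
  n-heptane: x = 0.140, y = 0.181
  n-octane: x = 0.212, y = 0.137
  p-xylene: x = 0.477, y = 0.250
Drum-2 feed = drum-1 vapor: z₂ = (0.4319, 0.1813, 0.1366, 0.2502).
Drum 2:
Let ψ₂ = V/F and solve Σ zᵢ(Kᵢ−1)/(1+ψ₂(Kᵢ−1)) = 0.
Check two-phase: ΣzᵢKᵢ = 1.052 > 1 and Σzᵢ/Kᵢ = 1.471 > 1, so g(0) = 0.052 > 0 and g(1) = -0.471 < 0.
Newton iteration, ψ₂⁰ = 0.62:
  ψ₂ = 0.620: g = -0.1939, g' = -0.499 → ψ₂ = 0.232
  ψ₂ = 0.232: g = -0.0327, g' = -0.368 → ψ₂ = 0.143
  ψ₂ = 0.143: g = -0.0002, g' = -0.364 → ψ₂ = 0.142
Converged at ψ₂ = 0.142.
  ethyl acetate: x = 0.392, y = 0.674
  n-heptane: x = 0.184, y = 0.162
  n-octane: x = 0.148, y = 0.065
  p-xylene: x = 0.275, y = 0.098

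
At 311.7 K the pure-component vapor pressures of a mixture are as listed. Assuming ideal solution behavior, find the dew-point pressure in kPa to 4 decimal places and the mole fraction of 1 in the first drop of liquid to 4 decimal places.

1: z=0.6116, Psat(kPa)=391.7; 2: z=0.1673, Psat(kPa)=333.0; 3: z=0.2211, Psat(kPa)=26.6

Pdew = 96.3778 kPa, x_1 = 0.1505

At the dew point ψ → 1, so Σzᵢ/Kᵢ = 1 with Kᵢ = Pᵢˢᵃᵗ/P ⇒ 1/P = Σzᵢ/Pᵢˢᵃᵗ.
1/P = 0.6116/391.7 + 0.1673/333.0 + 0.2211/26.6 = 0.0103758 ⇒ P = 96.3778 kPa
xᵢ = zᵢP/Pᵢˢᵃᵗ ⇒ x_1 = 0.6116·96.3778/391.7 = 0.1505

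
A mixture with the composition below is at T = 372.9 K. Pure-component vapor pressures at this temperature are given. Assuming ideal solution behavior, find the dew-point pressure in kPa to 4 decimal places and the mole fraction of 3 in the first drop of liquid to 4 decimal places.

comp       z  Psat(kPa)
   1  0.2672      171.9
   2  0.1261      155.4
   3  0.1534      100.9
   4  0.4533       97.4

Pdew = 117.0937 kPa, x_3 = 0.1780

At the dew point ψ → 1, so Σzᵢ/Kᵢ = 1 with Kᵢ = Pᵢˢᵃᵗ/P ⇒ 1/P = Σzᵢ/Pᵢˢᵃᵗ.
1/P = 0.2672/171.9 + 0.1261/155.4 + 0.1534/100.9 + 0.4533/97.4 = 0.0085402 ⇒ P = 117.0937 kPa
xᵢ = zᵢP/Pᵢˢᵃᵗ ⇒ x_3 = 0.1534·117.0937/100.9 = 0.1780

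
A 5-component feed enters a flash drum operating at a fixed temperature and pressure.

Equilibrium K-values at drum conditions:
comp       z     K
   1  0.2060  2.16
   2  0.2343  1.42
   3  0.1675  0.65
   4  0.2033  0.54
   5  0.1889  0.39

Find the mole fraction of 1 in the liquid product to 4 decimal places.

x_1 = 0.1725

Rachford–Rice: g(V/F) = Σ zᵢ(Kᵢ−1)/(1+V/F(Kᵢ−1)) = 0.
Check two-phase: ΣzᵢKᵢ = 1.0700 > 1 and Σzᵢ/Kᵢ = 1.3789 > 1, so g(0) = 0.0700 > 0 and g(1) = -0.3789 < 0.
Newton–Raphson from V/F = 0.38:
  V/F = 0.3800: g = -0.08023, g' = -0.3738 → V/F = 0.1654
  V/F = 0.1654: g = 0.00090, g' = -0.3917 → V/F = 0.1677
Converged at V/F = 0.1677.
Compositions from xᵢ = zᵢ/(1+V/F(Kᵢ−1)), yᵢ = Kᵢxᵢ:
  1: x = 0.1725, y = 0.3725
  2: x = 0.2189, y = 0.3108
  3: x = 0.1779, y = 0.1157
  4: x = 0.2203, y = 0.1190
  5: x = 0.2104, y = 0.0821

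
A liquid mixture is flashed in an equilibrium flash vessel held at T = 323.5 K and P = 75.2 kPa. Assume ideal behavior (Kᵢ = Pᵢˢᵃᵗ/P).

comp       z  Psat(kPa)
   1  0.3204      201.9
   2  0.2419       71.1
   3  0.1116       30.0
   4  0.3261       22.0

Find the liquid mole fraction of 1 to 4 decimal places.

x_1 = 0.2229

Raoult's law: Kᵢ = Pᵢˢᵃᵗ/P = Pᵢˢᵃᵗ/75.2.
  K_1 = 201.9/75.2 = 2.684840, K_2 = 71.1/75.2 = 0.945479, K_3 = 30.0/75.2 = 0.398936, K_4 = 22.0/75.2 = 0.292553
Material balance + equilibrium reduce to Σ zᵢ(Kᵢ−1)/(1+V/F(Kᵢ−1)) = 0.
Check two-phase: ΣzᵢKᵢ = 1.2289 > 1 and Σzᵢ/Kᵢ = 1.7696 > 1, so g(0) = 0.2289 > 0 and g(1) = -0.7696 < 0.
Newton iteration, V/F⁰ = 0.51:
  V/F = 0.5100: g = -0.18087, g' = -0.7472 → V/F = 0.2679
  V/F = 0.2679: g = -0.00606, g' = -0.7382 → V/F = 0.2597
Converged at V/F = 0.2597.
Compositions from xᵢ = zᵢ/(1+V/F(Kᵢ−1)), yᵢ = Kᵢxᵢ:
  1: x = 0.2229, y = 0.5984
  2: x = 0.2454, y = 0.2320
  3: x = 0.1322, y = 0.0528
  4: x = 0.3995, y = 0.1169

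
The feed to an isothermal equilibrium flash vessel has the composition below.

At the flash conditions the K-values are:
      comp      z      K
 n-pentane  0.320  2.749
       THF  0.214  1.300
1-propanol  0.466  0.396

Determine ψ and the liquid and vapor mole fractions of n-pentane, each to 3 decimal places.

ψ = 0.424, x_n-pentane = 0.184, y_n-pentane = 0.505

Rachford–Rice: g(ψ) = Σ zᵢ(Kᵢ−1)/(1+ψ(Kᵢ−1)) = 0.
Check two-phase: ΣzᵢKᵢ = 1.342 > 1 and Σzᵢ/Kᵢ = 1.458 > 1, so g(0) = 0.342 > 0 and g(1) = -0.458 < 0.
Iterate (Newton) starting at ψ = 0.5:
  ψ = 0.500: g = -0.0488, g' = -0.642 → ψ = 0.424
Converged at ψ = 0.424.
Compositions from xᵢ = zᵢ/(1+ψ(Kᵢ−1)), yᵢ = Kᵢxᵢ:
  n-pentane: x = 0.184, y = 0.505
  THF: x = 0.190, y = 0.247
  1-propanol: x = 0.626, y = 0.248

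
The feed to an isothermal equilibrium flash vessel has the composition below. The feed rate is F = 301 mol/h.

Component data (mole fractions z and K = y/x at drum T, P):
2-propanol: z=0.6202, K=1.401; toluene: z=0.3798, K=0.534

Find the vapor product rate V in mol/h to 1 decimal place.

V = 115.5 mol/h

Rachford–Rice: g(ψ) = Σ zᵢ(Kᵢ−1)/(1+ψ(Kᵢ−1)) = 0.
Check two-phase: ΣzᵢKᵢ = 1.0717 > 1 and Σzᵢ/Kᵢ = 1.1539 > 1, so g(0) = 0.0717 > 0 and g(1) = -0.1539 < 0.
Binary case is linear: z₁(K₁−1)(1+ψ(K₂−1)) + z₂(K₂−1)(1+ψ(K₁−1)) = 0
⇒ ψ = [z₁(K₁−1)+z₂(K₂−1)] / [−(K₁−1)(K₂−1)] = 0.07171/0.18687 = 0.3838
Then V = ψ·F = 0.3838·301 = 115.5 mol/h and L = F − V = 185.5 mol/h.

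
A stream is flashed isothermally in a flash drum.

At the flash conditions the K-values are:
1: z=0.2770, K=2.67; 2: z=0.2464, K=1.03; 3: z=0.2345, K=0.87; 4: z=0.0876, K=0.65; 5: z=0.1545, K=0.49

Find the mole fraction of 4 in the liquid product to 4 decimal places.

Rachford–Rice: g(V/F) = Σ zᵢ(Kᵢ−1)/(1+V/F(Kᵢ−1)) = 0.
Check two-phase: ΣzᵢKᵢ = 1.3300 > 1 and Σzᵢ/Kᵢ = 1.0626 > 1, so g(0) = 0.3300 > 0 and g(1) = -0.0626 < 0.
Iterate (Newton) starting at V/F = 0.45:
  V/F = 0.4500: g = 0.10037, g' = -0.3393 → V/F = 0.7458
  V/F = 0.7458: g = 0.01083, g' = -0.2826 → V/F = 0.7841
  V/F = 0.7841: g = 0.00002, g' = -0.2819 → V/F = 0.7842
Converged at V/F = 0.7842.
Compositions from xᵢ = zᵢ/(1+V/F(Kᵢ−1)), yᵢ = Kᵢxᵢ:
  1: x = 0.1199, y = 0.3202
  2: x = 0.2407, y = 0.2480
  3: x = 0.2611, y = 0.2272
  4: x = 0.1207, y = 0.0785
  5: x = 0.2575, y = 0.1262

x_4 = 0.1207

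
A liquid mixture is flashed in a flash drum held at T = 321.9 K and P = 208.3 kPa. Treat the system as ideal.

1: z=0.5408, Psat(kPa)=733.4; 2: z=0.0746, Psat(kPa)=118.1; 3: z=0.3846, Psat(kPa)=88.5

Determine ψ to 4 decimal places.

Raoult's law: Kᵢ = Pᵢˢᵃᵗ/P = Pᵢˢᵃᵗ/208.3.
  K_1 = 733.4/208.3 = 3.520883, K_2 = 118.1/208.3 = 0.566971, K_3 = 88.5/208.3 = 0.424868
Let ψ = V/F and solve Σ zᵢ(Kᵢ−1)/(1+ψ(Kᵢ−1)) = 0.
g(0) = ΣzᵢKᵢ − 1 = 1.1098 and g(1) = 1 − Σzᵢ/Kᵢ = -0.1904, so a root lies in (0, 1).
Iterate (Newton) starting at ψ = 0.52:
  ψ = 0.5200: g = 0.23268, g' = -0.9258 → ψ = 0.7713
  ψ = 0.7713: g = 0.01694, g' = -0.8389 → ψ = 0.7915
Converged at ψ = 0.7915.

ψ = 0.7915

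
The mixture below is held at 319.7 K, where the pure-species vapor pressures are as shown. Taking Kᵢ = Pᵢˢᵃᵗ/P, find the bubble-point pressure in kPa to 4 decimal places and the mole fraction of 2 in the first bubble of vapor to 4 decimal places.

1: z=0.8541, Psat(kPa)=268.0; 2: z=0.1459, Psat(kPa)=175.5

At the bubble point ψ → 0, so ΣzᵢKᵢ = 1 with Kᵢ = Pᵢˢᵃᵗ/P ⇒ P = ΣzᵢPᵢˢᵃᵗ.
P = 0.8541·268.0 + 0.1459·175.5 = 254.5042 kPa
yᵢ = zᵢPᵢˢᵃᵗ/P ⇒ y_2 = 0.1459·175.5/254.5042 = 0.1006

Pbub = 254.5042 kPa, y_2 = 0.1006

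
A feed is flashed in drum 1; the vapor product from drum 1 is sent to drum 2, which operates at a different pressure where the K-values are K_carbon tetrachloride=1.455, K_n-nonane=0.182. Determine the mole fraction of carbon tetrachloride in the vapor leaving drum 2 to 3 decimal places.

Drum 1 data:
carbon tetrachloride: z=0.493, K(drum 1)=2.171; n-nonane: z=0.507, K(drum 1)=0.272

Drum 1:
Rachford–Rice: g(ψ₁) = Σ zᵢ(Kᵢ−1)/(1+ψ₁(Kᵢ−1)) = 0.
Check two-phase: ΣzᵢKᵢ = 1.208 > 1 and Σzᵢ/Kᵢ = 2.091 > 1, so g(0) = 0.208 > 0 and g(1) = -1.091 < 0.
Binary case is linear: z₁(K₁−1)(1+ψ₁(K₂−1)) + z₂(K₂−1)(1+ψ₁(K₁−1)) = 0
⇒ ψ₁ = [z₁(K₁−1)+z₂(K₂−1)] / [−(K₁−1)(K₂−1)] = 0.2082/0.8525 = 0.244
Drum-1 compositions:
  carbon tetrachloride: x = 0.383, y = 0.832
  n-nonane: x = 0.617, y = 0.168
Drum-2 feed = drum-1 vapor: z₂ = (0.8323, 0.1677).
Drum 2:
Let ψ₂ = V/F and solve Σ zᵢ(Kᵢ−1)/(1+ψ₂(Kᵢ−1)) = 0.
Check two-phase: ΣzᵢKᵢ = 1.241 > 1 and Σzᵢ/Kᵢ = 1.494 > 1, so g(0) = 0.241 > 0 and g(1) = -0.494 < 0.
Binary case is linear: z₁(K₁−1)(1+ψ₂(K₂−1)) + z₂(K₂−1)(1+ψ₂(K₁−1)) = 0
⇒ ψ₂ = [z₁(K₁−1)+z₂(K₂−1)] / [−(K₁−1)(K₂−1)] = 0.2415/0.3722 = 0.649
  carbon tetrachloride: x = 0.643, y = 0.935
  n-nonane: x = 0.357, y = 0.065

y_carbon tetrachloride (drum 2) = 0.935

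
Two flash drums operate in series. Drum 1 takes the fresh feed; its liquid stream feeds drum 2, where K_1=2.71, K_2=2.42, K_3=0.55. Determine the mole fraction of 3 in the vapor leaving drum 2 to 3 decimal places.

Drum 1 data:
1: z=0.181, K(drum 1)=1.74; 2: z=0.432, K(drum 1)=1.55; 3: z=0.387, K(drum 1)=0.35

y_3 (drum 2) = 0.423

Drum 1:
Rachford–Rice: g(ψ₁) = Σ zᵢ(Kᵢ−1)/(1+ψ₁(Kᵢ−1)) = 0.
g(0) = ΣzᵢKᵢ − 1 = 0.120 and g(1) = 1 − Σzᵢ/Kᵢ = -0.488, so a root lies in (0, 1).
Iterate (Newton) starting at ψ₁ = 0.5:
  ψ₁ = 0.500: g = -0.0885, g' = -0.492 → ψ₁ = 0.320
  ψ₁ = 0.320: g = -0.0073, g' = -0.420 → ψ₁ = 0.303
Converged at ψ₁ = 0.303.
Drum-1 compositions:
  1: x = 0.148, y = 0.257
  2: x = 0.370, y = 0.574
  3: x = 0.482, y = 0.169
Drum-2 feed = drum-1 liquid: z₂ = (0.1479, 0.3704, 0.4817).
Drum 2:
Rachford–Rice: g(ψ₂) = Σ zᵢ(Kᵢ−1)/(1+ψ₂(Kᵢ−1)) = 0.
Check two-phase: ΣzᵢKᵢ = 1.562 > 1 and Σzᵢ/Kᵢ = 1.084 > 1, so g(0) = 0.562 > 0 and g(1) = -0.084 < 0.
Newton iteration, ψ₂⁰ = 0.44:
  ψ₂ = 0.440: g = 0.1977, g' = -0.575 → ψ₂ = 0.784
  ψ₂ = 0.784: g = 0.0221, g' = -0.479 → ψ₂ = 0.830
Converged at ψ₂ = 0.830.
  1: x = 0.061, y = 0.166
  2: x = 0.170, y = 0.411
  3: x = 0.769, y = 0.423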